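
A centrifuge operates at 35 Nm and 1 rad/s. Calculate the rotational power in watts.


Given: tau = 35 Nm, omega = 1 rad/s
Using P = tau * omega
P = 35 * 1
P = 35 W

35 W


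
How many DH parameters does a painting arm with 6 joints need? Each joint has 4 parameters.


Given: 6 joints, 4 DH parameters per joint (d, theta, a, alpha)
Total DH parameters = number_of_joints * 4
Total = 6 * 4
Total = 24

24


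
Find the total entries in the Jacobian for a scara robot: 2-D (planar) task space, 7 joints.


Given: task space dimension = 2, joints = 7
Jacobian is a 2 x 7 matrix
Total entries = rows * columns
Total = 2 * 7
Total = 14

14


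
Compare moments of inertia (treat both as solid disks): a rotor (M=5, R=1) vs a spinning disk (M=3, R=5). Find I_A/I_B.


Given: M1=5 kg, R1=1 m, M2=3 kg, R2=5 m
For a disk: I = (1/2)*M*R^2, so I_A/I_B = (M1*R1^2)/(M2*R2^2)
M1*R1^2 = 5*1 = 5
M2*R2^2 = 3*25 = 75
I_A/I_B = 5/75 = 1/15

1/15


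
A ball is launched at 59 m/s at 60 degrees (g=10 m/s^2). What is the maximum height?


Given: v0 = 59 m/s, theta = 60 deg, g = 10 m/s^2
sin^2(60) = 3/4
Using H = v0^2 * sin^2(theta) / (2*g)
H = 59^2 * 3/4 / (2*10)
H = 3481 * 3/4 / 20
H = 10443/4 / 20
H = 10443/80 m

10443/80 m


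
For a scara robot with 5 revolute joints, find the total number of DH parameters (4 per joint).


Given: 5 joints, 4 DH parameters per joint (d, theta, a, alpha)
Total DH parameters = number_of_joints * 4
Total = 5 * 4
Total = 20

20


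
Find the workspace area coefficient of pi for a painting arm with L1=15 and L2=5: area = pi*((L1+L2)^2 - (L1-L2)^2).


Given: L1 = 15, L2 = 5
(L1+L2)^2 = (20)^2 = 400
(L1-L2)^2 = (10)^2 = 100
Difference = 400 - 100 = 300
This equals 4*L1*L2 = 4*15*5 = 300
Workspace area = 300*pi

300


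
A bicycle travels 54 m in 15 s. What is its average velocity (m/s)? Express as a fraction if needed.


Given: distance d = 54 m, time t = 15 s
Using v = d / t
v = 54 / 15
v = 18/5 m/s

18/5 m/s


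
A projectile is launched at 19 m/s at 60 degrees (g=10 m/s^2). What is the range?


Given: v0 = 19 m/s, theta = 60 deg, g = 10 m/s^2
sin(2*60) = sin(120) = sqrt(3)/2
Using R = v0^2 * sin(2*theta) / g
R = 19^2 * (sqrt(3)/2) / 10
R = 361 * sqrt(3) / 20
R = 361/20*sqrt(3) m

361/20*sqrt(3) m


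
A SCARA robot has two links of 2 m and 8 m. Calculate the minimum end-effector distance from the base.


Given: L1 = 2 m, L2 = 8 m
For a 2-link planar arm, min reach = |L1 - L2| (second link folded back)
Min reach = |2 - 8|
Min reach = 6 m

6 m


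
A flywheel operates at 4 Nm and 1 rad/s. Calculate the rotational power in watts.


Given: tau = 4 Nm, omega = 1 rad/s
Using P = tau * omega
P = 4 * 1
P = 4 W

4 W


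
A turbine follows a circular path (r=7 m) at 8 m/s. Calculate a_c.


Given: v = 8 m/s, r = 7 m
Using a_c = v^2 / r
a_c = 8^2 / 7
a_c = 64 / 7
a_c = 64/7 m/s^2

64/7 m/s^2


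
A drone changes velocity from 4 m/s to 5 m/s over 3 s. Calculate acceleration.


Given: initial velocity v0 = 4 m/s, final velocity v = 5 m/s, time t = 3 s
Using a = (v - v0) / t
a = (5 - 4) / 3
a = 1 / 3
a = 1/3 m/s^2

1/3 m/s^2


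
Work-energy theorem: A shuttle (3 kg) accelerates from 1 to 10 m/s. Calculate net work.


Given: m = 3 kg, v0 = 1 m/s, v = 10 m/s
Using W = (1/2)*m*(v^2 - v0^2)
v^2 = 10^2 = 100
v0^2 = 1^2 = 1
v^2 - v0^2 = 100 - 1 = 99
W = (1/2)*3*99 = 297/2 J

297/2 J


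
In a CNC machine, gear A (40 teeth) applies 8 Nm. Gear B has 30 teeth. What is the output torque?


Given: N1 = 40, N2 = 30, T1 = 8 Nm
Using T2/T1 = N2/N1
T2 = T1 * N2 / N1
T2 = 8 * 30 / 40
T2 = 240 / 40
T2 = 6 Nm

6 Nm


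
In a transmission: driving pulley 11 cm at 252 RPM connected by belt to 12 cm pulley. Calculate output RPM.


Given: D1 = 11 cm, w1 = 252 RPM, D2 = 12 cm
Using D1*w1 = D2*w2
w2 = D1*w1 / D2
w2 = 11*252 / 12
w2 = 2772 / 12
w2 = 231 RPM

231 RPM


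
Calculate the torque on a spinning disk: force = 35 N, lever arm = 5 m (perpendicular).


Given: F = 35 N, r = 5 m, angle = 90 deg (perpendicular)
Using tau = F * r * sin(90)
sin(90) = 1
tau = 35 * 5 * 1
tau = 175 Nm

175 Nm


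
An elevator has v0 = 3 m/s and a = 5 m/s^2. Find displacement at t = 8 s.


Given: v0 = 3 m/s, a = 5 m/s^2, t = 8 s
Using s = v0*t + (1/2)*a*t^2
s = 3*8 + (1/2)*5*8^2
s = 24 + (1/2)*320
s = 24 + 160
s = 184

184 m


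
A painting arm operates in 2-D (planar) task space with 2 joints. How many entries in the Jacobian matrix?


Given: task space dimension = 2, joints = 2
Jacobian is a 2 x 2 matrix
Total entries = rows * columns
Total = 2 * 2
Total = 4

4


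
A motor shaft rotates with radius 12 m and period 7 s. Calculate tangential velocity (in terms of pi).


Given: radius r = 12 m, period T = 7 s
Using v = 2*pi*r / T
v = 2*pi*12 / 7
v = 24*pi / 7
v = 24/7*pi m/s

24/7*pi m/s


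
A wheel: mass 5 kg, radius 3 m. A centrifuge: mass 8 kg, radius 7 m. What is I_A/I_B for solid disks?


Given: M1=5 kg, R1=3 m, M2=8 kg, R2=7 m
For a disk: I = (1/2)*M*R^2, so I_A/I_B = (M1*R1^2)/(M2*R2^2)
M1*R1^2 = 5*9 = 45
M2*R2^2 = 8*49 = 392
I_A/I_B = 45/392 = 45/392

45/392


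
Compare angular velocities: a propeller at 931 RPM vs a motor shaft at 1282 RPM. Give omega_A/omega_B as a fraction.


Given: RPM_A = 931, RPM_B = 1282
omega = 2*pi*RPM/60, so omega_A/omega_B = RPM_A / RPM_B
omega_A/omega_B = 931 / 1282
omega_A/omega_B = 931/1282

931/1282


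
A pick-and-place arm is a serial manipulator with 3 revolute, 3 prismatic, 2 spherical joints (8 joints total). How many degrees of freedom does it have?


Given: serial robot with 3 revolute, 3 prismatic, 2 spherical joints
DOF contribution per joint type: revolute=1, prismatic=1, spherical=3, fixed=0
DOF = 3*1 + 3*1 + 2*3
DOF = 12

12


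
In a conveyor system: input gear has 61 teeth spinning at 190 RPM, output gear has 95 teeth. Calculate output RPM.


Given: N1 = 61 teeth, w1 = 190 RPM, N2 = 95 teeth
Using N1*w1 = N2*w2
w2 = N1*w1 / N2
w2 = 61*190 / 95
w2 = 11590 / 95
w2 = 122 RPM

122 RPM


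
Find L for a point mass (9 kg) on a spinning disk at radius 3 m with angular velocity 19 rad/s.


Given: m = 9 kg, r = 3 m, omega = 19 rad/s
For a point mass: I = m*r^2
I = 9*3^2 = 9*9 = 81
L = I*omega = 81*19
L = 1539 kg*m^2/s

1539 kg*m^2/s


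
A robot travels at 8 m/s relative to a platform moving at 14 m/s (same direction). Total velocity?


Given: object velocity = 8 m/s, platform velocity = 14 m/s (same direction)
Using classical velocity addition: v_total = v_object + v_platform
v_total = 8 + 14
v_total = 22 m/s

22 m/s


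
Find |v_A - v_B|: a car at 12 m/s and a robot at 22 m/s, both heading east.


Given: v_A = 12 m/s east, v_B = 22 m/s east
Both move in the same direction; relative speed = |v_A - v_B|
|12 - 22| = |-10|
= 10 m/s

10 m/s


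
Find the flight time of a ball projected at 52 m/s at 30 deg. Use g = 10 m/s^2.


Given: v0 = 52 m/s, theta = 30 deg, g = 10 m/s^2
sin(30) = 1/2
Using T = 2*v0*sin(theta) / g
T = 2*52*1/2 / 10
T = 52 / 10
T = 26/5 s

26/5 s


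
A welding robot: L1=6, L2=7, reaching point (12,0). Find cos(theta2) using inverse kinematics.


Given: L1 = 6, L2 = 7, target (x, y) = (12, 0)
Using cos(theta2) = (x^2 + y^2 - L1^2 - L2^2) / (2*L1*L2)
x^2 + y^2 = 12^2 + 0 = 144
L1^2 + L2^2 = 36 + 49 = 85
Numerator = 144 - 85 = 59
Denominator = 2*6*7 = 84
cos(theta2) = 59/84 = 59/84

59/84


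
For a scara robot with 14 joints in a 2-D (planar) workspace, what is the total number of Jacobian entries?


Given: task space dimension = 2, joints = 14
Jacobian is a 2 x 14 matrix
Total entries = rows * columns
Total = 2 * 14
Total = 28

28


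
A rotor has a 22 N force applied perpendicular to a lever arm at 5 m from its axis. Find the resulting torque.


Given: F = 22 N, r = 5 m, angle = 90 deg (perpendicular)
Using tau = F * r * sin(90)
sin(90) = 1
tau = 22 * 5 * 1
tau = 110 Nm

110 Nm


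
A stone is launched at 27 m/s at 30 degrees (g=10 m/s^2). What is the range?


Given: v0 = 27 m/s, theta = 30 deg, g = 10 m/s^2
sin(2*30) = sin(60) = sqrt(3)/2
Using R = v0^2 * sin(2*theta) / g
R = 27^2 * (sqrt(3)/2) / 10
R = 729 * sqrt(3) / 20
R = 729/20*sqrt(3) m

729/20*sqrt(3) m


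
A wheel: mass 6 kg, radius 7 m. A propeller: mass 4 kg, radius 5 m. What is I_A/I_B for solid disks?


Given: M1=6 kg, R1=7 m, M2=4 kg, R2=5 m
For a disk: I = (1/2)*M*R^2, so I_A/I_B = (M1*R1^2)/(M2*R2^2)
M1*R1^2 = 6*49 = 294
M2*R2^2 = 4*25 = 100
I_A/I_B = 294/100 = 147/50

147/50


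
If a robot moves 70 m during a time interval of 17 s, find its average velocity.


Given: distance d = 70 m, time t = 17 s
Using v = d / t
v = 70 / 17
v = 70/17 m/s

70/17 m/s


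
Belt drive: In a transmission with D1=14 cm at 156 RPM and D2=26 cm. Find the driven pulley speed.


Given: D1 = 14 cm, w1 = 156 RPM, D2 = 26 cm
Using D1*w1 = D2*w2
w2 = D1*w1 / D2
w2 = 14*156 / 26
w2 = 2184 / 26
w2 = 84 RPM

84 RPM


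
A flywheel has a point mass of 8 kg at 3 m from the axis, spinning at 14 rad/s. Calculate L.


Given: m = 8 kg, r = 3 m, omega = 14 rad/s
For a point mass: I = m*r^2
I = 8*3^2 = 8*9 = 72
L = I*omega = 72*14
L = 1008 kg*m^2/s

1008 kg*m^2/s


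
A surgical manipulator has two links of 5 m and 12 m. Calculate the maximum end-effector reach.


Given: L1 = 5 m, L2 = 12 m
For a 2-link planar arm, max reach = L1 + L2 (fully extended)
Max reach = 5 + 12
Max reach = 17 m

17 m


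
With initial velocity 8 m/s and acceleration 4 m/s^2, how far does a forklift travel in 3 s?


Given: v0 = 8 m/s, a = 4 m/s^2, t = 3 s
Using s = v0*t + (1/2)*a*t^2
s = 8*3 + (1/2)*4*3^2
s = 24 + (1/2)*36
s = 24 + 18
s = 42

42 m


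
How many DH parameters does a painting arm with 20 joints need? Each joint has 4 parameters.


Given: 20 joints, 4 DH parameters per joint (d, theta, a, alpha)
Total DH parameters = number_of_joints * 4
Total = 20 * 4
Total = 80

80


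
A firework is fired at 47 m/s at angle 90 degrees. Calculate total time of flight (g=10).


Given: v0 = 47 m/s, theta = 90 deg, g = 10 m/s^2
sin(90) = 1
Using T = 2*v0*sin(theta) / g
T = 2*47*1 / 10
T = 94 / 10
T = 47/5 s

47/5 s


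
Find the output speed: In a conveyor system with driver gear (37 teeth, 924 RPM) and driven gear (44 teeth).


Given: N1 = 37 teeth, w1 = 924 RPM, N2 = 44 teeth
Using N1*w1 = N2*w2
w2 = N1*w1 / N2
w2 = 37*924 / 44
w2 = 34188 / 44
w2 = 777 RPM

777 RPM


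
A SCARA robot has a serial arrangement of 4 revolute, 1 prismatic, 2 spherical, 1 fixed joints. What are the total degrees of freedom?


Given: serial robot with 4 revolute, 1 prismatic, 2 spherical, 1 fixed joints
DOF contribution per joint type: revolute=1, prismatic=1, spherical=3, fixed=0
DOF = 4*1 + 1*1 + 2*3 + 1*0
DOF = 11

11


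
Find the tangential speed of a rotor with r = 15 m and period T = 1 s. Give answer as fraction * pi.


Given: radius r = 15 m, period T = 1 s
Using v = 2*pi*r / T
v = 2*pi*15 / 1
v = 30*pi / 1
v = 30*pi m/s

30*pi m/s


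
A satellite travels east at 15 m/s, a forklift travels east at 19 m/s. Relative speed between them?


Given: v_A = 15 m/s east, v_B = 19 m/s east
Both move in the same direction; relative speed = |v_A - v_B|
|15 - 19| = |-4|
= 4 m/s

4 m/s


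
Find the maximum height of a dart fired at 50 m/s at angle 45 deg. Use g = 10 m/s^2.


Given: v0 = 50 m/s, theta = 45 deg, g = 10 m/s^2
sin^2(45) = 1/2
Using H = v0^2 * sin^2(theta) / (2*g)
H = 50^2 * 1/2 / (2*10)
H = 2500 * 1/2 / 20
H = 1250 / 20
H = 125/2 m

125/2 m


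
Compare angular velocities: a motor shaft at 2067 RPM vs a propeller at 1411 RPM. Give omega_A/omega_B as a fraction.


Given: RPM_A = 2067, RPM_B = 1411
omega = 2*pi*RPM/60, so omega_A/omega_B = RPM_A / RPM_B
omega_A/omega_B = 2067 / 1411
omega_A/omega_B = 2067/1411

2067/1411


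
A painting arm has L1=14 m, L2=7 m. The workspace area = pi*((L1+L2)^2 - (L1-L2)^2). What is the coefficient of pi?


Given: L1 = 14, L2 = 7
(L1+L2)^2 = (21)^2 = 441
(L1-L2)^2 = (7)^2 = 49
Difference = 441 - 49 = 392
This equals 4*L1*L2 = 4*14*7 = 392
Workspace area = 392*pi

392


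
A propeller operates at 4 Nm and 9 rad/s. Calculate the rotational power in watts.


Given: tau = 4 Nm, omega = 9 rad/s
Using P = tau * omega
P = 4 * 9
P = 36 W

36 W


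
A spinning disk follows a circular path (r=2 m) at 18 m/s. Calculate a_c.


Given: v = 18 m/s, r = 2 m
Using a_c = v^2 / r
a_c = 18^2 / 2
a_c = 324 / 2
a_c = 162 m/s^2

162 m/s^2


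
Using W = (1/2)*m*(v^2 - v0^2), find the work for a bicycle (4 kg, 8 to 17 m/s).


Given: m = 4 kg, v0 = 8 m/s, v = 17 m/s
Using W = (1/2)*m*(v^2 - v0^2)
v^2 = 17^2 = 289
v0^2 = 8^2 = 64
v^2 - v0^2 = 289 - 64 = 225
W = (1/2)*4*225 = 450 J

450 J


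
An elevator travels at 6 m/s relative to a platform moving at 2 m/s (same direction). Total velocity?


Given: object velocity = 6 m/s, platform velocity = 2 m/s (same direction)
Using classical velocity addition: v_total = v_object + v_platform
v_total = 6 + 2
v_total = 8 m/s

8 m/s


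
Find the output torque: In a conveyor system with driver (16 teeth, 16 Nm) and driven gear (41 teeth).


Given: N1 = 16, N2 = 41, T1 = 16 Nm
Using T2/T1 = N2/N1
T2 = T1 * N2 / N1
T2 = 16 * 41 / 16
T2 = 656 / 16
T2 = 41 Nm

41 Nm


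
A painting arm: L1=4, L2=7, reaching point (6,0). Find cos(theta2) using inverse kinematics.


Given: L1 = 4, L2 = 7, target (x, y) = (6, 0)
Using cos(theta2) = (x^2 + y^2 - L1^2 - L2^2) / (2*L1*L2)
x^2 + y^2 = 6^2 + 0 = 36
L1^2 + L2^2 = 16 + 49 = 65
Numerator = 36 - 65 = -29
Denominator = 2*4*7 = 56
cos(theta2) = -29/56 = -29/56

-29/56


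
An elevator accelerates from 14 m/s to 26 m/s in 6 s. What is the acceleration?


Given: initial velocity v0 = 14 m/s, final velocity v = 26 m/s, time t = 6 s
Using a = (v - v0) / t
a = (26 - 14) / 6
a = 12 / 6
a = 2 m/s^2

2 m/s^2


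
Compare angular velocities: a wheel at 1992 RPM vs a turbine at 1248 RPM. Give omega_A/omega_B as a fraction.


Given: RPM_A = 1992, RPM_B = 1248
omega = 2*pi*RPM/60, so omega_A/omega_B = RPM_A / RPM_B
omega_A/omega_B = 1992 / 1248
omega_A/omega_B = 83/52

83/52


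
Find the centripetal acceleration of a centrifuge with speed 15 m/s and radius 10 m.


Given: v = 15 m/s, r = 10 m
Using a_c = v^2 / r
a_c = 15^2 / 10
a_c = 225 / 10
a_c = 45/2 m/s^2

45/2 m/s^2


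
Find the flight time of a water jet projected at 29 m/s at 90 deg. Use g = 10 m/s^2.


Given: v0 = 29 m/s, theta = 90 deg, g = 10 m/s^2
sin(90) = 1
Using T = 2*v0*sin(theta) / g
T = 2*29*1 / 10
T = 58 / 10
T = 29/5 s

29/5 s


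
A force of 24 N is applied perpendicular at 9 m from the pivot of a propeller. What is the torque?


Given: F = 24 N, r = 9 m, angle = 90 deg (perpendicular)
Using tau = F * r * sin(90)
sin(90) = 1
tau = 24 * 9 * 1
tau = 216 Nm

216 Nm


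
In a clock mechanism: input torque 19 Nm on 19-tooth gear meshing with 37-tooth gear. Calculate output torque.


Given: N1 = 19, N2 = 37, T1 = 19 Nm
Using T2/T1 = N2/N1
T2 = T1 * N2 / N1
T2 = 19 * 37 / 19
T2 = 703 / 19
T2 = 37 Nm

37 Nm


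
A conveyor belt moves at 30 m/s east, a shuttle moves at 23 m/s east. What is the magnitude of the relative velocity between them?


Given: v_A = 30 m/s east, v_B = 23 m/s east
Both move in the same direction; relative speed = |v_A - v_B|
|30 - 23| = |7|
= 7 m/s

7 m/s


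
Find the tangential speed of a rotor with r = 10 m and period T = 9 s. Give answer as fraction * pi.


Given: radius r = 10 m, period T = 9 s
Using v = 2*pi*r / T
v = 2*pi*10 / 9
v = 20*pi / 9
v = 20/9*pi m/s

20/9*pi m/s


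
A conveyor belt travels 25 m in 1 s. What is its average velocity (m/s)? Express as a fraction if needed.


Given: distance d = 25 m, time t = 1 s
Using v = d / t
v = 25 / 1
v = 25 m/s

25 m/s


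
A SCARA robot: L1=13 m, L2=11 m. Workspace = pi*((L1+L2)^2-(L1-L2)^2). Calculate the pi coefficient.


Given: L1 = 13, L2 = 11
(L1+L2)^2 = (24)^2 = 576
(L1-L2)^2 = (2)^2 = 4
Difference = 576 - 4 = 572
This equals 4*L1*L2 = 4*13*11 = 572
Workspace area = 572*pi

572


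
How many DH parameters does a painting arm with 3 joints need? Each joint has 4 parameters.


Given: 3 joints, 4 DH parameters per joint (d, theta, a, alpha)
Total DH parameters = number_of_joints * 4
Total = 3 * 4
Total = 12

12


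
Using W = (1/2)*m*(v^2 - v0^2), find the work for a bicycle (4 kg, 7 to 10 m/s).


Given: m = 4 kg, v0 = 7 m/s, v = 10 m/s
Using W = (1/2)*m*(v^2 - v0^2)
v^2 = 10^2 = 100
v0^2 = 7^2 = 49
v^2 - v0^2 = 100 - 49 = 51
W = (1/2)*4*51 = 102 J

102 J


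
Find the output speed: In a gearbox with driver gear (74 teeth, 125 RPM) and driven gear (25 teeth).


Given: N1 = 74 teeth, w1 = 125 RPM, N2 = 25 teeth
Using N1*w1 = N2*w2
w2 = N1*w1 / N2
w2 = 74*125 / 25
w2 = 9250 / 25
w2 = 370 RPM

370 RPM


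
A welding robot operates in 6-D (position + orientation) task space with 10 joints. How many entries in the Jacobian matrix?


Given: task space dimension = 6, joints = 10
Jacobian is a 6 x 10 matrix
Total entries = rows * columns
Total = 6 * 10
Total = 60

60


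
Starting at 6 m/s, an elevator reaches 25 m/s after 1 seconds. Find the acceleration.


Given: initial velocity v0 = 6 m/s, final velocity v = 25 m/s, time t = 1 s
Using a = (v - v0) / t
a = (25 - 6) / 1
a = 19 / 1
a = 19 m/s^2

19 m/s^2


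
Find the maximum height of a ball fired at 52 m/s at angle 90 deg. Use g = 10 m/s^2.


Given: v0 = 52 m/s, theta = 90 deg, g = 10 m/s^2
sin^2(90) = 1
Using H = v0^2 * sin^2(theta) / (2*g)
H = 52^2 * 1 / (2*10)
H = 2704 * 1 / 20
H = 2704 / 20
H = 676/5 m

676/5 m


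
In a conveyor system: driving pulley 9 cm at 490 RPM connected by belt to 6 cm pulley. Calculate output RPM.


Given: D1 = 9 cm, w1 = 490 RPM, D2 = 6 cm
Using D1*w1 = D2*w2
w2 = D1*w1 / D2
w2 = 9*490 / 6
w2 = 4410 / 6
w2 = 735 RPM

735 RPM


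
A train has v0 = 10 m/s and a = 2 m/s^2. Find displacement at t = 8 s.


Given: v0 = 10 m/s, a = 2 m/s^2, t = 8 s
Using s = v0*t + (1/2)*a*t^2
s = 10*8 + (1/2)*2*8^2
s = 80 + (1/2)*128
s = 80 + 64
s = 144

144 m


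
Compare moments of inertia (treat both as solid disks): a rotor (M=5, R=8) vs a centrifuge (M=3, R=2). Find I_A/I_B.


Given: M1=5 kg, R1=8 m, M2=3 kg, R2=2 m
For a disk: I = (1/2)*M*R^2, so I_A/I_B = (M1*R1^2)/(M2*R2^2)
M1*R1^2 = 5*64 = 320
M2*R2^2 = 3*4 = 12
I_A/I_B = 320/12 = 80/3

80/3


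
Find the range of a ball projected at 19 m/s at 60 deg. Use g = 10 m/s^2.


Given: v0 = 19 m/s, theta = 60 deg, g = 10 m/s^2
sin(2*60) = sin(120) = sqrt(3)/2
Using R = v0^2 * sin(2*theta) / g
R = 19^2 * (sqrt(3)/2) / 10
R = 361 * sqrt(3) / 20
R = 361/20*sqrt(3) m

361/20*sqrt(3) m


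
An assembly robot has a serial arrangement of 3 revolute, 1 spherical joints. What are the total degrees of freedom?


Given: serial robot with 3 revolute, 1 spherical joints
DOF contribution per joint type: revolute=1, prismatic=1, spherical=3, fixed=0
DOF = 3*1 + 1*3
DOF = 6

6


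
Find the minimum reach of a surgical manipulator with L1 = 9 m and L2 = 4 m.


Given: L1 = 9 m, L2 = 4 m
For a 2-link planar arm, min reach = |L1 - L2| (second link folded back)
Min reach = |9 - 4|
Min reach = 5 m

5 m


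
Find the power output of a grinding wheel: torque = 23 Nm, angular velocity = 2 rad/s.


Given: tau = 23 Nm, omega = 2 rad/s
Using P = tau * omega
P = 23 * 2
P = 46 W

46 W


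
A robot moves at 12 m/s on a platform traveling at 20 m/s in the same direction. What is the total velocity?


Given: object velocity = 12 m/s, platform velocity = 20 m/s (same direction)
Using classical velocity addition: v_total = v_object + v_platform
v_total = 12 + 20
v_total = 32 m/s

32 m/s


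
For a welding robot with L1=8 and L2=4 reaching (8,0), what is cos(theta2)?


Given: L1 = 8, L2 = 4, target (x, y) = (8, 0)
Using cos(theta2) = (x^2 + y^2 - L1^2 - L2^2) / (2*L1*L2)
x^2 + y^2 = 8^2 + 0 = 64
L1^2 + L2^2 = 64 + 16 = 80
Numerator = 64 - 80 = -16
Denominator = 2*8*4 = 64
cos(theta2) = -16/64 = -1/4

-1/4


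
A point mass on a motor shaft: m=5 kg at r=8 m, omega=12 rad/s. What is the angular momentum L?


Given: m = 5 kg, r = 8 m, omega = 12 rad/s
For a point mass: I = m*r^2
I = 5*8^2 = 5*64 = 320
L = I*omega = 320*12
L = 3840 kg*m^2/s

3840 kg*m^2/s


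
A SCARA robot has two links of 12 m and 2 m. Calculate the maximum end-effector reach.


Given: L1 = 12 m, L2 = 2 m
For a 2-link planar arm, max reach = L1 + L2 (fully extended)
Max reach = 12 + 2
Max reach = 14 m

14 m


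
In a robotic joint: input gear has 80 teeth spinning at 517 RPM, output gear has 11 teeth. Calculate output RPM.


Given: N1 = 80 teeth, w1 = 517 RPM, N2 = 11 teeth
Using N1*w1 = N2*w2
w2 = N1*w1 / N2
w2 = 80*517 / 11
w2 = 41360 / 11
w2 = 3760 RPM

3760 RPM


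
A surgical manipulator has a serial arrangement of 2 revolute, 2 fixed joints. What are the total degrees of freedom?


Given: serial robot with 2 revolute, 2 fixed joints
DOF contribution per joint type: revolute=1, prismatic=1, spherical=3, fixed=0
DOF = 2*1 + 2*0
DOF = 2

2


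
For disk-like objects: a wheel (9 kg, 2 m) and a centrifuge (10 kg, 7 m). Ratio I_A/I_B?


Given: M1=9 kg, R1=2 m, M2=10 kg, R2=7 m
For a disk: I = (1/2)*M*R^2, so I_A/I_B = (M1*R1^2)/(M2*R2^2)
M1*R1^2 = 9*4 = 36
M2*R2^2 = 10*49 = 490
I_A/I_B = 36/490 = 18/245

18/245


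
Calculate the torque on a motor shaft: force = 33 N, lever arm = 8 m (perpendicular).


Given: F = 33 N, r = 8 m, angle = 90 deg (perpendicular)
Using tau = F * r * sin(90)
sin(90) = 1
tau = 33 * 8 * 1
tau = 264 Nm

264 Nm


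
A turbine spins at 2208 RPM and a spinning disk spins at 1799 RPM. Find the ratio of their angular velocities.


Given: RPM_A = 2208, RPM_B = 1799
omega = 2*pi*RPM/60, so omega_A/omega_B = RPM_A / RPM_B
omega_A/omega_B = 2208 / 1799
omega_A/omega_B = 2208/1799

2208/1799


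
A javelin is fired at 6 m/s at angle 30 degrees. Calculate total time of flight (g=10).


Given: v0 = 6 m/s, theta = 30 deg, g = 10 m/s^2
sin(30) = 1/2
Using T = 2*v0*sin(theta) / g
T = 2*6*1/2 / 10
T = 6 / 10
T = 3/5 s

3/5 s


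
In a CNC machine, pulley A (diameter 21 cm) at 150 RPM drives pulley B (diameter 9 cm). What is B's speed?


Given: D1 = 21 cm, w1 = 150 RPM, D2 = 9 cm
Using D1*w1 = D2*w2
w2 = D1*w1 / D2
w2 = 21*150 / 9
w2 = 3150 / 9
w2 = 350 RPM

350 RPM


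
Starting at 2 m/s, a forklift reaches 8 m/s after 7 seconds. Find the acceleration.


Given: initial velocity v0 = 2 m/s, final velocity v = 8 m/s, time t = 7 s
Using a = (v - v0) / t
a = (8 - 2) / 7
a = 6 / 7
a = 6/7 m/s^2

6/7 m/s^2


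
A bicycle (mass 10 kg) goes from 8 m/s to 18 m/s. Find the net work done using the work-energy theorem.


Given: m = 10 kg, v0 = 8 m/s, v = 18 m/s
Using W = (1/2)*m*(v^2 - v0^2)
v^2 = 18^2 = 324
v0^2 = 8^2 = 64
v^2 - v0^2 = 324 - 64 = 260
W = (1/2)*10*260 = 1300 J

1300 J


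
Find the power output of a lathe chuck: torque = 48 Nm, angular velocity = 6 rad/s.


Given: tau = 48 Nm, omega = 6 rad/s
Using P = tau * omega
P = 48 * 6
P = 288 W

288 W


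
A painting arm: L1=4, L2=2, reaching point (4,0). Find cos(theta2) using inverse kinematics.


Given: L1 = 4, L2 = 2, target (x, y) = (4, 0)
Using cos(theta2) = (x^2 + y^2 - L1^2 - L2^2) / (2*L1*L2)
x^2 + y^2 = 4^2 + 0 = 16
L1^2 + L2^2 = 16 + 4 = 20
Numerator = 16 - 20 = -4
Denominator = 2*4*2 = 16
cos(theta2) = -4/16 = -1/4

-1/4


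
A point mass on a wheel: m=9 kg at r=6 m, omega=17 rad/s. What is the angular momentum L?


Given: m = 9 kg, r = 6 m, omega = 17 rad/s
For a point mass: I = m*r^2
I = 9*6^2 = 9*36 = 324
L = I*omega = 324*17
L = 5508 kg*m^2/s

5508 kg*m^2/s


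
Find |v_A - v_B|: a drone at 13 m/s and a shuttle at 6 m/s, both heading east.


Given: v_A = 13 m/s east, v_B = 6 m/s east
Both move in the same direction; relative speed = |v_A - v_B|
|13 - 6| = |7|
= 7 m/s

7 m/s


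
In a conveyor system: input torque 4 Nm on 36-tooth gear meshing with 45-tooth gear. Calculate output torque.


Given: N1 = 36, N2 = 45, T1 = 4 Nm
Using T2/T1 = N2/N1
T2 = T1 * N2 / N1
T2 = 4 * 45 / 36
T2 = 180 / 36
T2 = 5 Nm

5 Nm


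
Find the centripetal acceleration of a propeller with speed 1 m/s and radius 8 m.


Given: v = 1 m/s, r = 8 m
Using a_c = v^2 / r
a_c = 1^2 / 8
a_c = 1 / 8
a_c = 1/8 m/s^2

1/8 m/s^2


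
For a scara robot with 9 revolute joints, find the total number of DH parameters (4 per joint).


Given: 9 joints, 4 DH parameters per joint (d, theta, a, alpha)
Total DH parameters = number_of_joints * 4
Total = 9 * 4
Total = 36

36


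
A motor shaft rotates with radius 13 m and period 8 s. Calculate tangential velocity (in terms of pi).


Given: radius r = 13 m, period T = 8 s
Using v = 2*pi*r / T
v = 2*pi*13 / 8
v = 26*pi / 8
v = 13/4*pi m/s

13/4*pi m/s


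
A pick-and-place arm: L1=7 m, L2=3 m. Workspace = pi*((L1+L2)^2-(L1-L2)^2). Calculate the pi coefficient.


Given: L1 = 7, L2 = 3
(L1+L2)^2 = (10)^2 = 100
(L1-L2)^2 = (4)^2 = 16
Difference = 100 - 16 = 84
This equals 4*L1*L2 = 4*7*3 = 84
Workspace area = 84*pi

84


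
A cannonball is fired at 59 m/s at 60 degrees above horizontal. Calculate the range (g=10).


Given: v0 = 59 m/s, theta = 60 deg, g = 10 m/s^2
sin(2*60) = sin(120) = sqrt(3)/2
Using R = v0^2 * sin(2*theta) / g
R = 59^2 * (sqrt(3)/2) / 10
R = 3481 * sqrt(3) / 20
R = 3481/20*sqrt(3) m

3481/20*sqrt(3) m


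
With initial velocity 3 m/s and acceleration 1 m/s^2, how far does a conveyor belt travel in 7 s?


Given: v0 = 3 m/s, a = 1 m/s^2, t = 7 s
Using s = v0*t + (1/2)*a*t^2
s = 3*7 + (1/2)*1*7^2
s = 21 + (1/2)*49
s = 21 + 49/2
s = 91/2

91/2 m


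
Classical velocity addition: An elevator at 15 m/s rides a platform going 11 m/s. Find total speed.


Given: object velocity = 15 m/s, platform velocity = 11 m/s (same direction)
Using classical velocity addition: v_total = v_object + v_platform
v_total = 15 + 11
v_total = 26 m/s

26 m/s


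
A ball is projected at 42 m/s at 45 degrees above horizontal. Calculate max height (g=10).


Given: v0 = 42 m/s, theta = 45 deg, g = 10 m/s^2
sin^2(45) = 1/2
Using H = v0^2 * sin^2(theta) / (2*g)
H = 42^2 * 1/2 / (2*10)
H = 1764 * 1/2 / 20
H = 882 / 20
H = 441/10 m

441/10 m


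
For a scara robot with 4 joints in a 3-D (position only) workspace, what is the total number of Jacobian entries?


Given: task space dimension = 3, joints = 4
Jacobian is a 3 x 4 matrix
Total entries = rows * columns
Total = 3 * 4
Total = 12

12


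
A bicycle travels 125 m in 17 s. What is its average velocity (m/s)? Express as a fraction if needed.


Given: distance d = 125 m, time t = 17 s
Using v = d / t
v = 125 / 17
v = 125/17 m/s

125/17 m/s


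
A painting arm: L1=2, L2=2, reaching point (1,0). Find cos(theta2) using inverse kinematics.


Given: L1 = 2, L2 = 2, target (x, y) = (1, 0)
Using cos(theta2) = (x^2 + y^2 - L1^2 - L2^2) / (2*L1*L2)
x^2 + y^2 = 1^2 + 0 = 1
L1^2 + L2^2 = 4 + 4 = 8
Numerator = 1 - 8 = -7
Denominator = 2*2*2 = 8
cos(theta2) = -7/8 = -7/8

-7/8


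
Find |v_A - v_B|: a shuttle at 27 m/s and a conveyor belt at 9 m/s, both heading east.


Given: v_A = 27 m/s east, v_B = 9 m/s east
Both move in the same direction; relative speed = |v_A - v_B|
|27 - 9| = |18|
= 18 m/s

18 m/s


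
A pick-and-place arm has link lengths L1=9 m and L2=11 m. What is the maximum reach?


Given: L1 = 9 m, L2 = 11 m
For a 2-link planar arm, max reach = L1 + L2 (fully extended)
Max reach = 9 + 11
Max reach = 20 m

20 m


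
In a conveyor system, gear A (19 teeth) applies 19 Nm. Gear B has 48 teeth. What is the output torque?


Given: N1 = 19, N2 = 48, T1 = 19 Nm
Using T2/T1 = N2/N1
T2 = T1 * N2 / N1
T2 = 19 * 48 / 19
T2 = 912 / 19
T2 = 48 Nm

48 Nm


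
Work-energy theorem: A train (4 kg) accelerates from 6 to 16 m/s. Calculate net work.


Given: m = 4 kg, v0 = 6 m/s, v = 16 m/s
Using W = (1/2)*m*(v^2 - v0^2)
v^2 = 16^2 = 256
v0^2 = 6^2 = 36
v^2 - v0^2 = 256 - 36 = 220
W = (1/2)*4*220 = 440 J

440 J


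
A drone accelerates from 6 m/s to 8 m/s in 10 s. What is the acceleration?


Given: initial velocity v0 = 6 m/s, final velocity v = 8 m/s, time t = 10 s
Using a = (v - v0) / t
a = (8 - 6) / 10
a = 2 / 10
a = 1/5 m/s^2

1/5 m/s^2


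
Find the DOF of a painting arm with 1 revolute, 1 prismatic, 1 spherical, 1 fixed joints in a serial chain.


Given: serial robot with 1 revolute, 1 prismatic, 1 spherical, 1 fixed joints
DOF contribution per joint type: revolute=1, prismatic=1, spherical=3, fixed=0
DOF = 1*1 + 1*1 + 1*3 + 1*0
DOF = 5

5


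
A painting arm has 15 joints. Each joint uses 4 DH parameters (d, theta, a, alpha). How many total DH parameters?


Given: 15 joints, 4 DH parameters per joint (d, theta, a, alpha)
Total DH parameters = number_of_joints * 4
Total = 15 * 4
Total = 60

60


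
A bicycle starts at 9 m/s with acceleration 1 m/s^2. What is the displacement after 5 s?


Given: v0 = 9 m/s, a = 1 m/s^2, t = 5 s
Using s = v0*t + (1/2)*a*t^2
s = 9*5 + (1/2)*1*5^2
s = 45 + (1/2)*25
s = 45 + 25/2
s = 115/2

115/2 m


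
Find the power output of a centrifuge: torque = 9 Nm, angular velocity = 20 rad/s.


Given: tau = 9 Nm, omega = 20 rad/s
Using P = tau * omega
P = 9 * 20
P = 180 W

180 W


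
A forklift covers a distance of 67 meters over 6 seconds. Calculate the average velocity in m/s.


Given: distance d = 67 m, time t = 6 s
Using v = d / t
v = 67 / 6
v = 67/6 m/s

67/6 m/s


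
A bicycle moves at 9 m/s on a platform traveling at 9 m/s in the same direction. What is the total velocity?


Given: object velocity = 9 m/s, platform velocity = 9 m/s (same direction)
Using classical velocity addition: v_total = v_object + v_platform
v_total = 9 + 9
v_total = 18 m/s

18 m/s


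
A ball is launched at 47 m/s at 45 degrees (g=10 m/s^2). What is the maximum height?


Given: v0 = 47 m/s, theta = 45 deg, g = 10 m/s^2
sin^2(45) = 1/2
Using H = v0^2 * sin^2(theta) / (2*g)
H = 47^2 * 1/2 / (2*10)
H = 2209 * 1/2 / 20
H = 2209/2 / 20
H = 2209/40 m

2209/40 m


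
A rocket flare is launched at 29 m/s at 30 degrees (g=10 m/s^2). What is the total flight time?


Given: v0 = 29 m/s, theta = 30 deg, g = 10 m/s^2
sin(30) = 1/2
Using T = 2*v0*sin(theta) / g
T = 2*29*1/2 / 10
T = 29 / 10
T = 29/10 s

29/10 s


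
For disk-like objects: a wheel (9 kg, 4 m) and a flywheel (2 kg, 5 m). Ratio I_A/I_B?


Given: M1=9 kg, R1=4 m, M2=2 kg, R2=5 m
For a disk: I = (1/2)*M*R^2, so I_A/I_B = (M1*R1^2)/(M2*R2^2)
M1*R1^2 = 9*16 = 144
M2*R2^2 = 2*25 = 50
I_A/I_B = 144/50 = 72/25

72/25


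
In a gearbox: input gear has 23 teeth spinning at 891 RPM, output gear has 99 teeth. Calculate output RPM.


Given: N1 = 23 teeth, w1 = 891 RPM, N2 = 99 teeth
Using N1*w1 = N2*w2
w2 = N1*w1 / N2
w2 = 23*891 / 99
w2 = 20493 / 99
w2 = 207 RPM

207 RPM


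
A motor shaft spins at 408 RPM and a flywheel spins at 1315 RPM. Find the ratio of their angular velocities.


Given: RPM_A = 408, RPM_B = 1315
omega = 2*pi*RPM/60, so omega_A/omega_B = RPM_A / RPM_B
omega_A/omega_B = 408 / 1315
omega_A/omega_B = 408/1315

408/1315


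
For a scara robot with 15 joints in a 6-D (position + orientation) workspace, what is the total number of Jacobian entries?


Given: task space dimension = 6, joints = 15
Jacobian is a 6 x 15 matrix
Total entries = rows * columns
Total = 6 * 15
Total = 90

90


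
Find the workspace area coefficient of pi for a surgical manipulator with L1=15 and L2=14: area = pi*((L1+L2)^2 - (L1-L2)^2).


Given: L1 = 15, L2 = 14
(L1+L2)^2 = (29)^2 = 841
(L1-L2)^2 = (1)^2 = 1
Difference = 841 - 1 = 840
This equals 4*L1*L2 = 4*15*14 = 840
Workspace area = 840*pi

840


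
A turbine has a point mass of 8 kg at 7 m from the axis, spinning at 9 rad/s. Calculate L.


Given: m = 8 kg, r = 7 m, omega = 9 rad/s
For a point mass: I = m*r^2
I = 8*7^2 = 8*49 = 392
L = I*omega = 392*9
L = 3528 kg*m^2/s

3528 kg*m^2/s


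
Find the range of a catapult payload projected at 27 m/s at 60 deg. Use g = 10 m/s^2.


Given: v0 = 27 m/s, theta = 60 deg, g = 10 m/s^2
sin(2*60) = sin(120) = sqrt(3)/2
Using R = v0^2 * sin(2*theta) / g
R = 27^2 * (sqrt(3)/2) / 10
R = 729 * sqrt(3) / 20
R = 729/20*sqrt(3) m

729/20*sqrt(3) m


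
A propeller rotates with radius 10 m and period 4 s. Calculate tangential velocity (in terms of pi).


Given: radius r = 10 m, period T = 4 s
Using v = 2*pi*r / T
v = 2*pi*10 / 4
v = 20*pi / 4
v = 5*pi m/s

5*pi m/s


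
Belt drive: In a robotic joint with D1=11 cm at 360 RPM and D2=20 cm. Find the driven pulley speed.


Given: D1 = 11 cm, w1 = 360 RPM, D2 = 20 cm
Using D1*w1 = D2*w2
w2 = D1*w1 / D2
w2 = 11*360 / 20
w2 = 3960 / 20
w2 = 198 RPM

198 RPM


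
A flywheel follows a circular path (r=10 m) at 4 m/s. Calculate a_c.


Given: v = 4 m/s, r = 10 m
Using a_c = v^2 / r
a_c = 4^2 / 10
a_c = 16 / 10
a_c = 8/5 m/s^2

8/5 m/s^2


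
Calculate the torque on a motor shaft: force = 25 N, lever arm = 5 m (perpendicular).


Given: F = 25 N, r = 5 m, angle = 90 deg (perpendicular)
Using tau = F * r * sin(90)
sin(90) = 1
tau = 25 * 5 * 1
tau = 125 Nm

125 Nm


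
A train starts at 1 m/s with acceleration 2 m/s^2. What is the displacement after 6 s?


Given: v0 = 1 m/s, a = 2 m/s^2, t = 6 s
Using s = v0*t + (1/2)*a*t^2
s = 1*6 + (1/2)*2*6^2
s = 6 + (1/2)*72
s = 6 + 36
s = 42

42 m


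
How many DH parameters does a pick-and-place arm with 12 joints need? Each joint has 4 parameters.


Given: 12 joints, 4 DH parameters per joint (d, theta, a, alpha)
Total DH parameters = number_of_joints * 4
Total = 12 * 4
Total = 48

48


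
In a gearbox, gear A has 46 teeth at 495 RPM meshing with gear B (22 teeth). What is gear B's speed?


Given: N1 = 46 teeth, w1 = 495 RPM, N2 = 22 teeth
Using N1*w1 = N2*w2
w2 = N1*w1 / N2
w2 = 46*495 / 22
w2 = 22770 / 22
w2 = 1035 RPM

1035 RPM


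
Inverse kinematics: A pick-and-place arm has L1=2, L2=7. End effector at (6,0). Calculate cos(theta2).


Given: L1 = 2, L2 = 7, target (x, y) = (6, 0)
Using cos(theta2) = (x^2 + y^2 - L1^2 - L2^2) / (2*L1*L2)
x^2 + y^2 = 6^2 + 0 = 36
L1^2 + L2^2 = 4 + 49 = 53
Numerator = 36 - 53 = -17
Denominator = 2*2*7 = 28
cos(theta2) = -17/28 = -17/28

-17/28


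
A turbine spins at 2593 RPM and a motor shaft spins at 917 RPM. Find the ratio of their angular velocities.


Given: RPM_A = 2593, RPM_B = 917
omega = 2*pi*RPM/60, so omega_A/omega_B = RPM_A / RPM_B
omega_A/omega_B = 2593 / 917
omega_A/omega_B = 2593/917

2593/917


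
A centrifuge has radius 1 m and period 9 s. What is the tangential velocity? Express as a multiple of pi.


Given: radius r = 1 m, period T = 9 s
Using v = 2*pi*r / T
v = 2*pi*1 / 9
v = 2*pi / 9
v = 2/9*pi m/s

2/9*pi m/s


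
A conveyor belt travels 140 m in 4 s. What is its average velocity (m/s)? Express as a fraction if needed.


Given: distance d = 140 m, time t = 4 s
Using v = d / t
v = 140 / 4
v = 35 m/s

35 m/s


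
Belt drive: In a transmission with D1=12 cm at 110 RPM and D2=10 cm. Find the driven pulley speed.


Given: D1 = 12 cm, w1 = 110 RPM, D2 = 10 cm
Using D1*w1 = D2*w2
w2 = D1*w1 / D2
w2 = 12*110 / 10
w2 = 1320 / 10
w2 = 132 RPM

132 RPM


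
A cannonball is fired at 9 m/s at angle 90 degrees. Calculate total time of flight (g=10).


Given: v0 = 9 m/s, theta = 90 deg, g = 10 m/s^2
sin(90) = 1
Using T = 2*v0*sin(theta) / g
T = 2*9*1 / 10
T = 18 / 10
T = 9/5 s

9/5 s


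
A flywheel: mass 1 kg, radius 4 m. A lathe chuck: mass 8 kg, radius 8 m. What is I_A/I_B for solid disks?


Given: M1=1 kg, R1=4 m, M2=8 kg, R2=8 m
For a disk: I = (1/2)*M*R^2, so I_A/I_B = (M1*R1^2)/(M2*R2^2)
M1*R1^2 = 1*16 = 16
M2*R2^2 = 8*64 = 512
I_A/I_B = 16/512 = 1/32

1/32


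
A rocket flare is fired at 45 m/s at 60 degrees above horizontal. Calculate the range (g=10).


Given: v0 = 45 m/s, theta = 60 deg, g = 10 m/s^2
sin(2*60) = sin(120) = sqrt(3)/2
Using R = v0^2 * sin(2*theta) / g
R = 45^2 * (sqrt(3)/2) / 10
R = 2025 * sqrt(3) / 20
R = 405/4*sqrt(3) m

405/4*sqrt(3) m


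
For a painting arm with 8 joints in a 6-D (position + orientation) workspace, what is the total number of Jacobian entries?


Given: task space dimension = 6, joints = 8
Jacobian is a 6 x 8 matrix
Total entries = rows * columns
Total = 6 * 8
Total = 48

48


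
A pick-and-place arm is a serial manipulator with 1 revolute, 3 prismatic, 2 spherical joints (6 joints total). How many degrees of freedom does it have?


Given: serial robot with 1 revolute, 3 prismatic, 2 spherical joints
DOF contribution per joint type: revolute=1, prismatic=1, spherical=3, fixed=0
DOF = 1*1 + 3*1 + 2*3
DOF = 10

10


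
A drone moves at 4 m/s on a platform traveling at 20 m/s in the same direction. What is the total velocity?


Given: object velocity = 4 m/s, platform velocity = 20 m/s (same direction)
Using classical velocity addition: v_total = v_object + v_platform
v_total = 4 + 20
v_total = 24 m/s

24 m/s


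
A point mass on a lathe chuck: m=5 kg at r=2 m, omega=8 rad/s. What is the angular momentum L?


Given: m = 5 kg, r = 2 m, omega = 8 rad/s
For a point mass: I = m*r^2
I = 5*2^2 = 5*4 = 20
L = I*omega = 20*8
L = 160 kg*m^2/s

160 kg*m^2/s


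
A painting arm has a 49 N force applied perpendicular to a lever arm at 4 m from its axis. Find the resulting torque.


Given: F = 49 N, r = 4 m, angle = 90 deg (perpendicular)
Using tau = F * r * sin(90)
sin(90) = 1
tau = 49 * 4 * 1
tau = 196 Nm

196 Nm


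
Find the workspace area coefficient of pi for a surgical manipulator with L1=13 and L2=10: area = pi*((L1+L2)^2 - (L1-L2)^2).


Given: L1 = 13, L2 = 10
(L1+L2)^2 = (23)^2 = 529
(L1-L2)^2 = (3)^2 = 9
Difference = 529 - 9 = 520
This equals 4*L1*L2 = 4*13*10 = 520
Workspace area = 520*pi

520


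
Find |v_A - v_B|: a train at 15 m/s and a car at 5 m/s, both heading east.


Given: v_A = 15 m/s east, v_B = 5 m/s east
Both move in the same direction; relative speed = |v_A - v_B|
|15 - 5| = |10|
= 10 m/s

10 m/s


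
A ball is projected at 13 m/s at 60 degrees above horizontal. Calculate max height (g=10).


Given: v0 = 13 m/s, theta = 60 deg, g = 10 m/s^2
sin^2(60) = 3/4
Using H = v0^2 * sin^2(theta) / (2*g)
H = 13^2 * 3/4 / (2*10)
H = 169 * 3/4 / 20
H = 507/4 / 20
H = 507/80 m

507/80 m


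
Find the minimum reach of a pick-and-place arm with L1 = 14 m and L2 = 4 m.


Given: L1 = 14 m, L2 = 4 m
For a 2-link planar arm, min reach = |L1 - L2| (second link folded back)
Min reach = |14 - 4|
Min reach = 10 m

10 m


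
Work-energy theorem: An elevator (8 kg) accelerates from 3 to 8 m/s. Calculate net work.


Given: m = 8 kg, v0 = 3 m/s, v = 8 m/s
Using W = (1/2)*m*(v^2 - v0^2)
v^2 = 8^2 = 64
v0^2 = 3^2 = 9
v^2 - v0^2 = 64 - 9 = 55
W = (1/2)*8*55 = 220 J

220 J


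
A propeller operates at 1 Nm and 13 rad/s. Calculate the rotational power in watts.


Given: tau = 1 Nm, omega = 13 rad/s
Using P = tau * omega
P = 1 * 13
P = 13 W

13 W


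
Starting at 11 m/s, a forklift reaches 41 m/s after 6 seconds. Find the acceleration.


Given: initial velocity v0 = 11 m/s, final velocity v = 41 m/s, time t = 6 s
Using a = (v - v0) / t
a = (41 - 11) / 6
a = 30 / 6
a = 5 m/s^2

5 m/s^2


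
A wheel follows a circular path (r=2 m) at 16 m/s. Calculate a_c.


Given: v = 16 m/s, r = 2 m
Using a_c = v^2 / r
a_c = 16^2 / 2
a_c = 256 / 2
a_c = 128 m/s^2

128 m/s^2


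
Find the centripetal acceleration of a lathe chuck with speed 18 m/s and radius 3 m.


Given: v = 18 m/s, r = 3 m
Using a_c = v^2 / r
a_c = 18^2 / 3
a_c = 324 / 3
a_c = 108 m/s^2

108 m/s^2


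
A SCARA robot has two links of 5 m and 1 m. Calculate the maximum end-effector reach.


Given: L1 = 5 m, L2 = 1 m
For a 2-link planar arm, max reach = L1 + L2 (fully extended)
Max reach = 5 + 1
Max reach = 6 m

6 m


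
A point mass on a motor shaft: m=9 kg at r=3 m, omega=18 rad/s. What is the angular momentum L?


Given: m = 9 kg, r = 3 m, omega = 18 rad/s
For a point mass: I = m*r^2
I = 9*3^2 = 9*9 = 81
L = I*omega = 81*18
L = 1458 kg*m^2/s

1458 kg*m^2/s
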